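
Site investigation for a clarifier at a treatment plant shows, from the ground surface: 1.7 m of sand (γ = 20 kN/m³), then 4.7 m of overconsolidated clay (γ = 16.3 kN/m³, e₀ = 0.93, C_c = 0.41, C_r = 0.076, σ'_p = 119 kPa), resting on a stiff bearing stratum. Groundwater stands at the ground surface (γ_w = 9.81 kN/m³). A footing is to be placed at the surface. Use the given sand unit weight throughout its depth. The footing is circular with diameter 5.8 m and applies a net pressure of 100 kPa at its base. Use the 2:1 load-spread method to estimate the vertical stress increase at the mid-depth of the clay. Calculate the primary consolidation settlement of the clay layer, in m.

Mid-depth of clay below the ground surface: z = 1.7 + 4.7/2 = 4.05 m.
Total vertical stress at mid-clay: σ_v = 20×1.7 + 16.3×2.35 = 72.305 kPa.
Pore pressure: u = 9.81×(4.05 − 0) = 39.73 kPa.
Initial effective stress: σ'_0 = σ_v − u = 72.305 − 39.73 = 32.575 kPa.
Stress increase at mid-clay by the 2:1 spreading method:
Δσ ≈ qD²/(D+z)² = 100×5.8²/(5.8+4.05)² = 34.672 kPa
Final effective stress: σ'_f = 32.575 + 34.672 = 67.247 kPa.
σ'_f = 67.247 ≤ σ'_p = 119 kPa, so the clay remains overconsolidated and only the recompression index applies:
S_c = C_r·H/(1+e₀)·log₁₀(σ'_f/σ'_0) = 0.076×4.7/1.93×log₁₀(67.247/32.575)
    = 0.18508 × 0.31479 = 0.05826 m

S_c ≈ 0.0583 m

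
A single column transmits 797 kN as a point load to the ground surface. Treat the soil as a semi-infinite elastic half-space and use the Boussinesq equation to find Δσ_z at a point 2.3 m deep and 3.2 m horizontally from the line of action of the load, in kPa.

Δσ_z ≈ 4.87 kPa

Boussinesq vertical stress below a point load on an elastic half-space:
Δσ_z = 3P/(2πz²) · [1 + (r/z)²]^(−5/2)
r/z = 3.2/2.3 = 1.3913; [1+(r/z)²]^(−5/2) = 0.067719.
Δσ_z = 3×797/(2π×2.3²) × 0.067719 = 71.936 × 0.067719 = 4.871 kPa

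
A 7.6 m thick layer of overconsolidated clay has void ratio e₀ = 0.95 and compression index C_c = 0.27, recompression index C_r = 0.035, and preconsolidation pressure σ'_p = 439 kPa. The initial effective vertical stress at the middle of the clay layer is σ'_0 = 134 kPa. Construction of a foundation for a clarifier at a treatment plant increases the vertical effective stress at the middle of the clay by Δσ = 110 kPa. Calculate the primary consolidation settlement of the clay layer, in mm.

S_c ≈ 35.5 mm

Final effective stress: σ'_f = 134 + 110 = 244 kPa.
σ'_f = 244 ≤ σ'_p = 439 kPa, so the clay remains overconsolidated and only the recompression index applies:
S_c = C_r·H/(1+e₀)·log₁₀(σ'_f/σ'_0) = 0.035×7.6/1.95×log₁₀(244/134)
    = 0.13641 × 0.26029 = 0.03551 m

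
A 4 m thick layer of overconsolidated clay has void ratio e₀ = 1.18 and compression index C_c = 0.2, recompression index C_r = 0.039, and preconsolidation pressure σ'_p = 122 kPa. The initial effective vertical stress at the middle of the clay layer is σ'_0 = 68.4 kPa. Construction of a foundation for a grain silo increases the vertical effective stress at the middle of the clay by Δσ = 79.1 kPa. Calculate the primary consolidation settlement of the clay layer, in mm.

S_c ≈ 48.2 mm

Final effective stress: σ'_f = 68.4 + 79.1 = 147.5 kPa.
σ'_f = 147.5 > σ'_p = 122 kPa, so the stress path crosses the preconsolidation pressure — recompression up to σ'_p, then virgin compression beyond:
S_c = H/(1+e₀)·[C_r·log₁₀(σ'_p/σ'_0) + C_c·log₁₀(σ'_f/σ'_p)]
    = 4/2.18 × [0.039×log₁₀(122/68.4) + 0.2×log₁₀(147.5/122)]
    = 1.8349 × [0.0098008 + 0.016486] = 0.04823 m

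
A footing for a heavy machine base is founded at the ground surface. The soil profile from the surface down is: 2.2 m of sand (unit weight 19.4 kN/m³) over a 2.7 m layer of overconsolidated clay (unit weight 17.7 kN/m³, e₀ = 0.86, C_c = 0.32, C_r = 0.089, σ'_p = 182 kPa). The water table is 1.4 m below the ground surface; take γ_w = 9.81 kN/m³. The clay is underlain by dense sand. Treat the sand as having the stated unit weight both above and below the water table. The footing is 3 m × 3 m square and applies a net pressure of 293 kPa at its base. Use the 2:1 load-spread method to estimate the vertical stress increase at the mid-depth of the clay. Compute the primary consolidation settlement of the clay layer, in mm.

Mid-depth of clay below the ground surface: z = 2.2 + 2.7/2 = 3.55 m.
Total vertical stress at mid-clay: σ_v = 19.4×2.2 + 17.7×1.35 = 66.575 kPa.
Pore pressure: u = 9.81×(3.55 − 1.4) = 21.091 kPa.
Initial effective stress: σ'_0 = σ_v − u = 66.575 − 21.091 = 45.484 kPa.
Stress increase at mid-clay by the 2:1 spreading method:
Δσ = qBL/((B+z)(L+z)) = 293×3×3/((3+3.55)(3+3.55)) = 61.465 kPa
Final effective stress: σ'_f = 45.484 + 61.465 = 106.95 kPa.
σ'_f = 106.95 ≤ σ'_p = 182 kPa, so the clay remains overconsolidated and only the recompression index applies:
S_c = C_r·H/(1+e₀)·log₁₀(σ'_f/σ'_0) = 0.089×2.7/1.86×log₁₀(106.95/45.484)
    = 0.12919 × 0.37132 = 0.04797 m

S_c ≈ 48 mm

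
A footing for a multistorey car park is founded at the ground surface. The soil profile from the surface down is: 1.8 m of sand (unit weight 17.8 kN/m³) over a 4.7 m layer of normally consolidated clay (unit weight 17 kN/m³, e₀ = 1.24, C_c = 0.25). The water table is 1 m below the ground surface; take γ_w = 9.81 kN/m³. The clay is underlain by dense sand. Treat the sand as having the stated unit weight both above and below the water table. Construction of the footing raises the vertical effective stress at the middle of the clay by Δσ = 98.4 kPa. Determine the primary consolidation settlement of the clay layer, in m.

S_c ≈ 0.278 m

Mid-depth of clay below the ground surface: z = 1.8 + 4.7/2 = 4.15 m.
Total vertical stress at mid-clay: σ_v = 17.8×1.8 + 17×2.35 = 71.99 kPa.
Pore pressure: u = 9.81×(4.15 − 1) = 30.902 kPa.
Initial effective stress: σ'_0 = σ_v − u = 71.99 − 30.902 = 41.088 kPa.
Final effective stress: σ'_f = σ'_0 + Δσ = 41.088 + 98.4 = 139.49 kPa.
Normally consolidated clay, so the full stress increment lies on the virgin compression line:
S_c = C_c·H/(1+e₀)·log₁₀(σ'_f/σ'_0) = 0.25×4.7/(1+1.24)×log₁₀(139.49/41.088)
    = 0.52455 × 0.53083 = 0.2784 m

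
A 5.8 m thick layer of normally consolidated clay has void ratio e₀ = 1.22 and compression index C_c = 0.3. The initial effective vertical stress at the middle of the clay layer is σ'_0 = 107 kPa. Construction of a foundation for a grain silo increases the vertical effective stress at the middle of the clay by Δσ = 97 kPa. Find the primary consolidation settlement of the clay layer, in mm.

Final effective stress: σ'_f = σ'_0 + Δσ = 107 + 97 = 204 kPa.
Normally consolidated clay, so the full stress increment lies on the virgin compression line:
S_c = C_c·H/(1+e₀)·log₁₀(σ'_f/σ'_0) = 0.3×5.8/(1+1.22)×log₁₀(204/107)
    = 0.78378 × 0.28025 = 0.2197 m

S_c ≈ 220 mm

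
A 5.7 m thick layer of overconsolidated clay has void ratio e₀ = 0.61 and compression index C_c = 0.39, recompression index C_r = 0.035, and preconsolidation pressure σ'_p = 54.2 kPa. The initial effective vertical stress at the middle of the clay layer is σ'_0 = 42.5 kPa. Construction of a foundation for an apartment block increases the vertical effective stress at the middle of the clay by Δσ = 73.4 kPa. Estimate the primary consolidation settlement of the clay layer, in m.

S_c ≈ 0.469 m

Final effective stress: σ'_f = 42.5 + 73.4 = 115.9 kPa.
σ'_f = 115.9 > σ'_p = 54.2 kPa, so the stress path crosses the preconsolidation pressure — recompression up to σ'_p, then virgin compression beyond:
S_c = H/(1+e₀)·[C_r·log₁₀(σ'_p/σ'_0) + C_c·log₁₀(σ'_f/σ'_p)]
    = 5.7/1.61 × [0.035×log₁₀(54.2/42.5) + 0.39×log₁₀(115.9/54.2)]
    = 3.5404 × [0.0036964 + 0.12873] = 0.4688 m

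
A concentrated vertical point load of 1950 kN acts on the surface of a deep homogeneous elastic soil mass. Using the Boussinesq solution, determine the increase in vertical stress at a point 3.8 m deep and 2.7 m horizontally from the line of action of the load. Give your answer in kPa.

Boussinesq vertical stress below a point load on an elastic half-space:
Δσ_z = 3P/(2πz²) · [1 + (r/z)²]^(−5/2)
r/z = 2.7/3.8 = 0.71053; [1+(r/z)²]^(−5/2) = 0.35997.
Δσ_z = 3×1950/(2π×3.8²) × 0.35997 = 64.478 × 0.35997 = 23.21 kPa

Δσ_z ≈ 23.2 kPa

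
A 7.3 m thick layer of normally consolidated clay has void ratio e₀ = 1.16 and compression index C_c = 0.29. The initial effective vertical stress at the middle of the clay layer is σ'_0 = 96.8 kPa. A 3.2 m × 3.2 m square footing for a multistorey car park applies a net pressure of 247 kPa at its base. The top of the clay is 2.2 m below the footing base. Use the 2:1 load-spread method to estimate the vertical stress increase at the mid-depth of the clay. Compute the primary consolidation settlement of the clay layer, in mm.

Mid-depth of clay below the footing base: z = 2.2 + 7.3/2 = 5.85 m.
Stress increase at mid-clay by the 2:1 spreading method:
Δσ = qBL/((B+z)(L+z)) = 247×3.2×3.2/((3.2+5.85)(3.2+5.85)) = 30.882 kPa
Final effective stress: σ'_f = σ'_0 + Δσ = 96.8 + 30.882 = 127.68 kPa.
Normally consolidated clay, so the full stress increment lies on the virgin compression line:
S_c = C_c·H/(1+e₀)·log₁₀(σ'_f/σ'_0) = 0.29×7.3/(1+1.16)×log₁₀(127.68/96.8)
    = 0.98009 × 0.12025 = 0.1179 m

S_c ≈ 118 mm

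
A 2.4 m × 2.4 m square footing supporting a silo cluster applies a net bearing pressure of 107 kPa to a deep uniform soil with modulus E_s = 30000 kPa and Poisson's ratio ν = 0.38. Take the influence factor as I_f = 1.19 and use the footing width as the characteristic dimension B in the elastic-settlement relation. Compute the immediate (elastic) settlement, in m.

Immediate (elastic) settlement: S_e = q·B·(1−ν²)/E_s · I_f.
S_e = 107 × 2.4 × (1 − 0.38²) / 30000 × 1.19
    = 107 × 2.4 × 0.8556 / 30000 × 1.19
    = 0.008715 m

S_e ≈ 0.00872 m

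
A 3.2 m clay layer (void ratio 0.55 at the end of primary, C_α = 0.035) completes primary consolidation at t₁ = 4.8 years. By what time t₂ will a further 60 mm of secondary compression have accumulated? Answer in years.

S_s = C_α·H/(1+e_p)·log₁₀(t₂/t₁) ⇒ log₁₀(t₂/t₁) = S_s·(1+e_p)/(C_α·H).
log₁₀(t₂/t₁) = 0.06 × (1+0.55) / (0.035×3.2) = 0.8304
t₂ = t₁ × 10^0.8304 = 4.8 × 6.766 = 32.48 years

t₂ ≈ 32.5 years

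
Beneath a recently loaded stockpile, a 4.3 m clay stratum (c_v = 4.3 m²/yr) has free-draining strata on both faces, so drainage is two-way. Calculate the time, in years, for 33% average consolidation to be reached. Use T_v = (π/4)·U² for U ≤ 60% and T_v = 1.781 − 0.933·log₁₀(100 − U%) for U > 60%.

t ≈ 0.0919 years

Drainage path length: H_d = H/2 = 2.15 m (double drainage).
U ≤ 60%: T_v = (π/4)·U² = (π/4)×0.33² = 0.08553.
t = T_v·H_d²/c_v = 0.08553×2.15²/4.3 = 0.09194 years.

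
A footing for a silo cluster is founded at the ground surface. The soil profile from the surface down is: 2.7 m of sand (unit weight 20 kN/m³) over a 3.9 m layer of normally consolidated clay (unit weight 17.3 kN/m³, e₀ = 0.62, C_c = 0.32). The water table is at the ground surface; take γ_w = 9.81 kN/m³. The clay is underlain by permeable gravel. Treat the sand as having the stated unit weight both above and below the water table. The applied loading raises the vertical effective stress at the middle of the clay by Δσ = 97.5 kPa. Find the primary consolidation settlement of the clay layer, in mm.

Mid-depth of clay below the ground surface: z = 2.7 + 3.9/2 = 4.65 m.
Total vertical stress at mid-clay: σ_v = 20×2.7 + 17.3×1.95 = 87.735 kPa.
Pore pressure: u = 9.81×(4.65 − 0) = 45.617 kPa.
Initial effective stress: σ'_0 = σ_v − u = 87.735 − 45.617 = 42.118 kPa.
Final effective stress: σ'_f = σ'_0 + Δσ = 42.118 + 97.5 = 139.62 kPa.
Normally consolidated clay, so the full stress increment lies on the virgin compression line:
S_c = C_c·H/(1+e₀)·log₁₀(σ'_f/σ'_0) = 0.32×3.9/(1+0.62)×log₁₀(139.62/42.118)
    = 0.77037 × 0.52048 = 0.401 m

S_c ≈ 401 mm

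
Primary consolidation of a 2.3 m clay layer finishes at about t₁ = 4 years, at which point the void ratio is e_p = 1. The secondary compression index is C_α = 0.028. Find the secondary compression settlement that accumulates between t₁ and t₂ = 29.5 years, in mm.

Secondary compression: S_s = C_α·H/(1+e_p)·log₁₀(t₂/t₁)
S_s = 0.028×2.3/(1+1)×log₁₀(29.5/4)
    = 0.0322 × 0.8678 = 0.02794 m

S_s ≈ 27.9 mm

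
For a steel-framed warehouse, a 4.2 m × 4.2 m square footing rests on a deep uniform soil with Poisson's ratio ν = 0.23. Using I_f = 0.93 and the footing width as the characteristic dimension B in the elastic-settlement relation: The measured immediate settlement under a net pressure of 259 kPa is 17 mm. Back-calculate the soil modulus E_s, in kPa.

E_s ≈ 56400 kPa

S_e = q·B·(1−ν²)/E_s · I_f  ⇒  E_s = q·B·(1−ν²)·I_f / S_e.
E_s = 259 × 4.2 × 0.9471 × 0.93 / 0.017 = 56360 kPa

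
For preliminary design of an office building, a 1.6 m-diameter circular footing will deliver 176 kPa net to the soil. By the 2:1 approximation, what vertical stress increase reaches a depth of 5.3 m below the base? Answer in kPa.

Δσ_z ≈ 9.46 kPa

By the 2:1 method the load spreads at 1 horizontal : 2 vertical, so at depth z the loaded area has grown by z in each plan dimension:
Δσ ≈ qD²/(D+z)² = 176×1.6²/(1.6+5.3)² = 9.4636 kPa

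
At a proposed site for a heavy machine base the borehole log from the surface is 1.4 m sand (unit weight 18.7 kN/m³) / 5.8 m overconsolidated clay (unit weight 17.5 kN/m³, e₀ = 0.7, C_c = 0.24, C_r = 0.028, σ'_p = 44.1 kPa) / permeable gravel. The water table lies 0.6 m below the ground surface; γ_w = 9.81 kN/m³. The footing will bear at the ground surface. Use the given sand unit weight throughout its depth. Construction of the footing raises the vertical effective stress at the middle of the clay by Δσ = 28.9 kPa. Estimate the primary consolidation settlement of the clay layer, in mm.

S_c ≈ 165 mm

Mid-depth of clay below the ground surface: z = 1.4 + 5.8/2 = 4.3 m.
Total vertical stress at mid-clay: σ_v = 18.7×1.4 + 17.5×2.9 = 76.93 kPa.
Pore pressure: u = 9.81×(4.3 − 0.6) = 36.297 kPa.
Initial effective stress: σ'_0 = σ_v − u = 76.93 − 36.297 = 40.633 kPa.
Final effective stress: σ'_f = 40.633 + 28.9 = 69.533 kPa.
σ'_f = 69.533 > σ'_p = 44.1 kPa, so the stress path crosses the preconsolidation pressure — recompression up to σ'_p, then virgin compression beyond:
S_c = H/(1+e₀)·[C_r·log₁₀(σ'_p/σ'_0) + C_c·log₁₀(σ'_f/σ'_p)]
    = 5.8/1.7 × [0.028×log₁₀(44.1/40.633) + 0.24×log₁₀(69.533/44.1)]
    = 3.4118 × [0.00099567 + 0.047461] = 0.1653 m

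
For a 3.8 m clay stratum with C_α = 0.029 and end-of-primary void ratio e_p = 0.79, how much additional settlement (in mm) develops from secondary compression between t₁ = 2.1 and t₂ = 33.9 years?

Secondary compression: S_s = C_α·H/(1+e_p)·log₁₀(t₂/t₁)
S_s = 0.029×3.8/(1+0.79)×log₁₀(33.9/2.1)
    = 0.06156 × 1.208 = 0.07437 m

S_s ≈ 74.4 mm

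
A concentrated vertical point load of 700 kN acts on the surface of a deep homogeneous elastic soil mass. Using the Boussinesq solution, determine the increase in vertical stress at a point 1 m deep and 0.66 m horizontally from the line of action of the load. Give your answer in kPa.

Δσ_z ≈ 135 kPa

Boussinesq vertical stress below a point load on an elastic half-space:
Δσ_z = 3P/(2πz²) · [1 + (r/z)²]^(−5/2)
r/z = 0.66/1 = 0.66; [1+(r/z)²]^(−5/2) = 0.40496.
Δσ_z = 3×700/(2π×1²) × 0.40496 = 334.23 × 0.40496 = 135.3 kPa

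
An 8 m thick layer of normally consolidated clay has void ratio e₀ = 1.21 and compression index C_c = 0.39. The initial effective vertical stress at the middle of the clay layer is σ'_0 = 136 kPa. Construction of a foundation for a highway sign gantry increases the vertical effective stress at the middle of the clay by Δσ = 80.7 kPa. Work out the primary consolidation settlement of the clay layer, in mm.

S_c ≈ 286 mm

Final effective stress: σ'_f = σ'_0 + Δσ = 136 + 80.7 = 216.7 kPa.
Normally consolidated clay, so the full stress increment lies on the virgin compression line:
S_c = C_c·H/(1+e₀)·log₁₀(σ'_f/σ'_0) = 0.39×8/(1+1.21)×log₁₀(216.7/136)
    = 1.4118 × 0.20232 = 0.2856 m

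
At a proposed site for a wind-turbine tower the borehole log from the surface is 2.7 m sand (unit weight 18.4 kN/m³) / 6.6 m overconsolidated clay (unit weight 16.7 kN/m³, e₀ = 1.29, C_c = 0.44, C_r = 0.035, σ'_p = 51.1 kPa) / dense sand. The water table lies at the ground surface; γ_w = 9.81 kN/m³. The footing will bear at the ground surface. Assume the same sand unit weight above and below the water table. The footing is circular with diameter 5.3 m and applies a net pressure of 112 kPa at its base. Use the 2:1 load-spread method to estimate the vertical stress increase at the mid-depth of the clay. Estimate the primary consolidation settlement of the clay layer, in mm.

Mid-depth of clay below the ground surface: z = 2.7 + 6.6/2 = 6 m.
Total vertical stress at mid-clay: σ_v = 18.4×2.7 + 16.7×3.3 = 104.79 kPa.
Pore pressure: u = 9.81×(6 − 0) = 58.86 kPa.
Initial effective stress: σ'_0 = σ_v − u = 104.79 − 58.86 = 45.93 kPa.
Stress increase at mid-clay by the 2:1 spreading method:
Δσ ≈ qD²/(D+z)² = 112×5.3²/(5.3+6)² = 24.638 kPa
Final effective stress: σ'_f = 45.93 + 24.638 = 70.568 kPa.
σ'_f = 70.568 > σ'_p = 51.1 kPa, so the stress path crosses the preconsolidation pressure — recompression up to σ'_p, then virgin compression beyond:
S_c = H/(1+e₀)·[C_r·log₁₀(σ'_p/σ'_0) + C_c·log₁₀(σ'_f/σ'_p)]
    = 6.6/2.29 × [0.035×log₁₀(51.1/45.93) + 0.44×log₁₀(70.568/51.1)]
    = 2.8821 × [0.0016214 + 0.061682] = 0.1824 m

S_c ≈ 182 mm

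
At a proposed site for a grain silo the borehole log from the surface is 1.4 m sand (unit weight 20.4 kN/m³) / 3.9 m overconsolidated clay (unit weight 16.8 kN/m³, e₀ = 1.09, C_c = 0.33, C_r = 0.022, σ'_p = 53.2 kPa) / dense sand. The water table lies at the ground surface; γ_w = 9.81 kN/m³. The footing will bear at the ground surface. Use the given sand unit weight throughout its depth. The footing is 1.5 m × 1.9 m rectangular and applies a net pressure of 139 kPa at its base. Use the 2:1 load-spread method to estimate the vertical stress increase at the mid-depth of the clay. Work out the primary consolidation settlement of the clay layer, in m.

Mid-depth of clay below the ground surface: z = 1.4 + 3.9/2 = 3.35 m.
Total vertical stress at mid-clay: σ_v = 20.4×1.4 + 16.8×1.95 = 61.32 kPa.
Pore pressure: u = 9.81×(3.35 − 0) = 32.864 kPa.
Initial effective stress: σ'_0 = σ_v − u = 61.32 − 32.864 = 28.456 kPa.
Stress increase at mid-clay by the 2:1 spreading method:
Δσ = qBL/((B+z)(L+z)) = 139×1.5×1.9/((1.5+3.35)(1.9+3.35)) = 15.558 kPa
Final effective stress: σ'_f = 28.456 + 15.558 = 44.014 kPa.
σ'_f = 44.014 ≤ σ'_p = 53.2 kPa, so the clay remains overconsolidated and only the recompression index applies:
S_c = C_r·H/(1+e₀)·log₁₀(σ'_f/σ'_0) = 0.022×3.9/2.09×log₁₀(44.014/28.456)
    = 0.041052 × 0.18942 = 0.007776 m

S_c ≈ 0.00778 m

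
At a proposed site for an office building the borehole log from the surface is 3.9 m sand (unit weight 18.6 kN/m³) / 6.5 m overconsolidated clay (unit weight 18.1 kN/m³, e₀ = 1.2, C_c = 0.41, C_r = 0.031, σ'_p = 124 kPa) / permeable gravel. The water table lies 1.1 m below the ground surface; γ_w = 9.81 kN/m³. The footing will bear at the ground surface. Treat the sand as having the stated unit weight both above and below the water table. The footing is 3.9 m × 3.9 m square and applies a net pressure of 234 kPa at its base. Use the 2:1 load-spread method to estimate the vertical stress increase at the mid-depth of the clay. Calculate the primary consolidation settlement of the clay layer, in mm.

Mid-depth of clay below the ground surface: z = 3.9 + 6.5/2 = 7.15 m.
Total vertical stress at mid-clay: σ_v = 18.6×3.9 + 18.1×3.25 = 131.37 kPa.
Pore pressure: u = 9.81×(7.15 − 1.1) = 59.351 kPa.
Initial effective stress: σ'_0 = σ_v − u = 131.37 − 59.351 = 72.019 kPa.
Stress increase at mid-clay by the 2:1 spreading method:
Δσ = qBL/((B+z)(L+z)) = 234×3.9×3.9/((3.9+7.15)(3.9+7.15)) = 29.149 kPa
Final effective stress: σ'_f = 72.019 + 29.149 = 101.17 kPa.
σ'_f = 101.17 ≤ σ'_p = 124 kPa, so the clay remains overconsolidated and only the recompression index applies:
S_c = C_r·H/(1+e₀)·log₁₀(σ'_f/σ'_0) = 0.031×6.5/2.2×log₁₀(101.17/72.019)
    = 0.091589 × 0.1476 = 0.01352 m

S_c ≈ 13.5 mm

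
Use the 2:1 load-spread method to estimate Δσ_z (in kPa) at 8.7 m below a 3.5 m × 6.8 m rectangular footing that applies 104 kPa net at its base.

Δσ_z ≈ 13.1 kPa

By the 2:1 method the load spreads at 1 horizontal : 2 vertical, so at depth z the loaded area has grown by z in each plan dimension:
Δσ = qBL/((B+z)(L+z)) = 104×3.5×6.8/((3.5+8.7)(6.8+8.7)) = 13.089 kPa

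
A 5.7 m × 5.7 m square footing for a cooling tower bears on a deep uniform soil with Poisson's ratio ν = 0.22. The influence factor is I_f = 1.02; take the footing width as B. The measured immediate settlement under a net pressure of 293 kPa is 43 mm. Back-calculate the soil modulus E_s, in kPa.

S_e = q·B·(1−ν²)/E_s · I_f  ⇒  E_s = q·B·(1−ν²)·I_f / S_e.
E_s = 293 × 5.7 × 0.9516 × 1.02 / 0.043 = 37700 kPa

E_s ≈ 37700 kPa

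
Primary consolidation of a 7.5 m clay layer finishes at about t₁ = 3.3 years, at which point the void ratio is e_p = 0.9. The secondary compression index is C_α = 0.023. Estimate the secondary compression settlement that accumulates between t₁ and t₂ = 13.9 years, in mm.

Secondary compression: S_s = C_α·H/(1+e_p)·log₁₀(t₂/t₁)
S_s = 0.023×7.5/(1+0.9)×log₁₀(13.9/3.3)
    = 0.09079 × 0.6245 = 0.0567 m

S_s ≈ 56.7 mm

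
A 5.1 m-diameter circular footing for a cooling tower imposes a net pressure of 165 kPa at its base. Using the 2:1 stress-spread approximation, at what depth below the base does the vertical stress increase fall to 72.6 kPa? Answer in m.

2:1 spreading — at depth z the loaded area has grown by z in each plan dimension:
qD²/(D+z)² = Δσ_z ⇒ z = D(√(q/Δσ_z) − 1) = 5.1×(√(165/72.6) − 1) = 2.589 m

z ≈ 2.59 m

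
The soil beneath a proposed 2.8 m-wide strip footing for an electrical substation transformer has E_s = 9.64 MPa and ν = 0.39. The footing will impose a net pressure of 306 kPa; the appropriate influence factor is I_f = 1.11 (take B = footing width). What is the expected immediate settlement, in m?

S_e ≈ 0.0837 m

Immediate (elastic) settlement: S_e = q·B·(1−ν²)/E_s · I_f.
E_s = 9.64 MPa = 9640 kPa.
S_e = 306 × 2.8 × (1 − 0.39²) / 9640 × 1.11
    = 306 × 2.8 × 0.8479 / 9640 × 1.11
    = 0.08365 m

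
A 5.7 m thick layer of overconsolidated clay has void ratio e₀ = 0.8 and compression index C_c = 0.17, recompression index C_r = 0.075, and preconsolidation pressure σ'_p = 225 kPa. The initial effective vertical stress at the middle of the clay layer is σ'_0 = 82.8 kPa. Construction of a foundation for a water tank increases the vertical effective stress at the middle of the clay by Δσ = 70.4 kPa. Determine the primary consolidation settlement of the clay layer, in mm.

S_c ≈ 63.5 mm

Final effective stress: σ'_f = 82.8 + 70.4 = 153.2 kPa.
σ'_f = 153.2 ≤ σ'_p = 225 kPa, so the clay remains overconsolidated and only the recompression index applies:
S_c = C_r·H/(1+e₀)·log₁₀(σ'_f/σ'_0) = 0.075×5.7/1.8×log₁₀(153.2/82.8)
    = 0.2375 × 0.26723 = 0.06347 m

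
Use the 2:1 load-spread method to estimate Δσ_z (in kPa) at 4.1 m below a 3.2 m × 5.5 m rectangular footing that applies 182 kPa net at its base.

Δσ_z ≈ 45.7 kPa

By the 2:1 method the load spreads at 1 horizontal : 2 vertical, so at depth z the loaded area has grown by z in each plan dimension:
Δσ = qBL/((B+z)(L+z)) = 182×3.2×5.5/((3.2+4.1)(5.5+4.1)) = 45.708 kPa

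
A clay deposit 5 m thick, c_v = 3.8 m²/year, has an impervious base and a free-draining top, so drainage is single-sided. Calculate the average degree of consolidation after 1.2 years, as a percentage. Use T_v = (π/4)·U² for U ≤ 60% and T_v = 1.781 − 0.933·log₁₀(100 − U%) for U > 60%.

Drainage path length: H_d = H = 5 m (single drainage).
T_v = c_v·t/H_d² = 3.8×1.2/5² = 0.1824.
T_v = 0.1824 corresponds to the U ≤ 60% branch:
U = √(4T_v/π) = 0.4819

U ≈ 48.2 %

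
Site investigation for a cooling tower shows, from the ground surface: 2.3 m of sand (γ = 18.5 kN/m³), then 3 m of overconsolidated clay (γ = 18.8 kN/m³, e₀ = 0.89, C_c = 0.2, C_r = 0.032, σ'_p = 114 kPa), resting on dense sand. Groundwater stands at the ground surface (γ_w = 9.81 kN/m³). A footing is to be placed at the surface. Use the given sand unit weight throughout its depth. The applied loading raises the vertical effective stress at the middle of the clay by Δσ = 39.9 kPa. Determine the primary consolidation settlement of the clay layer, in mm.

Mid-depth of clay below the ground surface: z = 2.3 + 3/2 = 3.8 m.
Total vertical stress at mid-clay: σ_v = 18.5×2.3 + 18.8×1.5 = 70.75 kPa.
Pore pressure: u = 9.81×(3.8 − 0) = 37.278 kPa.
Initial effective stress: σ'_0 = σ_v − u = 70.75 − 37.278 = 33.472 kPa.
Final effective stress: σ'_f = 33.472 + 39.9 = 73.372 kPa.
σ'_f = 73.372 ≤ σ'_p = 114 kPa, so the clay remains overconsolidated and only the recompression index applies:
S_c = C_r·H/(1+e₀)·log₁₀(σ'_f/σ'_0) = 0.032×3/1.89×log₁₀(73.372/33.472)
    = 0.050794 × 0.34085 = 0.01731 m

S_c ≈ 17.3 mm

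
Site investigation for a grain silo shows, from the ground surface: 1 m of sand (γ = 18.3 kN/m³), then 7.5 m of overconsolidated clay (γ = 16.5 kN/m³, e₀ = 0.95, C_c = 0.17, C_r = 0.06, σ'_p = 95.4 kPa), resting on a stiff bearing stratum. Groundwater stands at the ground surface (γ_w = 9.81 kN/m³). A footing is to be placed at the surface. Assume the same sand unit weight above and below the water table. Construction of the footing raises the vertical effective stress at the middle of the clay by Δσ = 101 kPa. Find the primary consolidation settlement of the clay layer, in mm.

Mid-depth of clay below the ground surface: z = 1 + 7.5/2 = 4.75 m.
Total vertical stress at mid-clay: σ_v = 18.3×1 + 16.5×3.75 = 80.175 kPa.
Pore pressure: u = 9.81×(4.75 − 0) = 46.598 kPa.
Initial effective stress: σ'_0 = σ_v − u = 80.175 − 46.598 = 33.577 kPa.
Final effective stress: σ'_f = 33.577 + 101 = 134.58 kPa.
σ'_f = 134.58 > σ'_p = 95.4 kPa, so the stress path crosses the preconsolidation pressure — recompression up to σ'_p, then virgin compression beyond:
S_c = H/(1+e₀)·[C_r·log₁₀(σ'_p/σ'_0) + C_c·log₁₀(σ'_f/σ'_p)]
    = 7.5/1.95 × [0.06×log₁₀(95.4/33.577) + 0.17×log₁₀(134.58/95.4)]
    = 3.8462 × [0.02721 + 0.025403] = 0.2024 m

S_c ≈ 202 mm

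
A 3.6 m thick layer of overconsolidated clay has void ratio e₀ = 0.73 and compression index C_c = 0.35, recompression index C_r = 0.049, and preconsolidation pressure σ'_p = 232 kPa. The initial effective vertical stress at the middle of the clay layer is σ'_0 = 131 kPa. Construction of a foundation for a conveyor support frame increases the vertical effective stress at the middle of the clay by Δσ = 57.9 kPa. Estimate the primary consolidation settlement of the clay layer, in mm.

Final effective stress: σ'_f = 131 + 57.9 = 188.9 kPa.
σ'_f = 188.9 ≤ σ'_p = 232 kPa, so the clay remains overconsolidated and only the recompression index applies:
S_c = C_r·H/(1+e₀)·log₁₀(σ'_f/σ'_0) = 0.049×3.6/1.73×log₁₀(188.9/131)
    = 0.10196 × 0.15896 = 0.01621 m

S_c ≈ 16.2 mm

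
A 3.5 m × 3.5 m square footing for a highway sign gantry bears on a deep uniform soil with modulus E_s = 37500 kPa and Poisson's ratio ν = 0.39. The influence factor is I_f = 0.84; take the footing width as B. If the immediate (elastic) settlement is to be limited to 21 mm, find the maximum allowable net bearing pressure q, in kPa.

S_e = q·B·(1−ν²)/E_s · I_f  ⇒  q = S_e·E_s / (B·(1−ν²)·I_f).
q = 0.021 × 37500 / (3.5 × 0.8479 × 0.84) = 315.9 kPa

q ≈ 316 kPa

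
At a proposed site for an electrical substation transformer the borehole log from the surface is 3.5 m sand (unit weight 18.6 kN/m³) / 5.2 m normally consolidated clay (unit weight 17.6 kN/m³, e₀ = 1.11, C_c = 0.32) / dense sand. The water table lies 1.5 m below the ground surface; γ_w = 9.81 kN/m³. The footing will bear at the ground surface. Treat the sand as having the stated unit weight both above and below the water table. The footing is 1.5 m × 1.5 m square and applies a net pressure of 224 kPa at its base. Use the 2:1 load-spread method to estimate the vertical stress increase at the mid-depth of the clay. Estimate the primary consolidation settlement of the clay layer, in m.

S_c ≈ 0.0427 m

Mid-depth of clay below the ground surface: z = 3.5 + 5.2/2 = 6.1 m.
Total vertical stress at mid-clay: σ_v = 18.6×3.5 + 17.6×2.6 = 110.86 kPa.
Pore pressure: u = 9.81×(6.1 − 1.5) = 45.126 kPa.
Initial effective stress: σ'_0 = σ_v − u = 110.86 − 45.126 = 65.734 kPa.
Stress increase at mid-clay by the 2:1 spreading method:
Δσ = qBL/((B+z)(L+z)) = 224×1.5×1.5/((1.5+6.1)(1.5+6.1)) = 8.7258 kPa
Final effective stress: σ'_f = σ'_0 + Δσ = 65.734 + 8.7258 = 74.46 kPa.
Normally consolidated clay, so the full stress increment lies on the virgin compression line:
S_c = C_c·H/(1+e₀)·log₁₀(σ'_f/σ'_0) = 0.32×5.2/(1+1.11)×log₁₀(74.46/65.734)
    = 0.78863 × 0.054133 = 0.04269 m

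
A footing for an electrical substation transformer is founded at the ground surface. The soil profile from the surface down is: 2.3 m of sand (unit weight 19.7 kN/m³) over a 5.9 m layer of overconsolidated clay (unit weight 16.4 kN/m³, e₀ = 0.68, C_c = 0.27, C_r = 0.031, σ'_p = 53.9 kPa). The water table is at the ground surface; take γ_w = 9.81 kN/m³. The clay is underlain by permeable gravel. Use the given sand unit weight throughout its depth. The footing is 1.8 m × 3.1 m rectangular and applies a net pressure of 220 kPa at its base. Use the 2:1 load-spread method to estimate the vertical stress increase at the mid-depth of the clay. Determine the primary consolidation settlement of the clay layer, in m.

Mid-depth of clay below the ground surface: z = 2.3 + 5.9/2 = 5.25 m.
Total vertical stress at mid-clay: σ_v = 19.7×2.3 + 16.4×2.95 = 93.69 kPa.
Pore pressure: u = 9.81×(5.25 − 0) = 51.503 kPa.
Initial effective stress: σ'_0 = σ_v − u = 93.69 − 51.503 = 42.187 kPa.
Stress increase at mid-clay by the 2:1 spreading method:
Δσ = qBL/((B+z)(L+z)) = 220×1.8×3.1/((1.8+5.25)(3.1+5.25)) = 20.854 kPa
Final effective stress: σ'_f = 42.187 + 20.854 = 63.041 kPa.
σ'_f = 63.041 > σ'_p = 53.9 kPa, so the stress path crosses the preconsolidation pressure — recompression up to σ'_p, then virgin compression beyond:
S_c = H/(1+e₀)·[C_r·log₁₀(σ'_p/σ'_0) + C_c·log₁₀(σ'_f/σ'_p)]
    = 5.9/1.68 × [0.031×log₁₀(53.9/42.187) + 0.27×log₁₀(63.041/53.9)]
    = 3.5119 × [0.0032987 + 0.018369] = 0.07609 m

S_c ≈ 0.0761 m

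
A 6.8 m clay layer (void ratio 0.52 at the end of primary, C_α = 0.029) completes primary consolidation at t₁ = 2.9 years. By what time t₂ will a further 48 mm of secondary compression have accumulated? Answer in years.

S_s = C_α·H/(1+e_p)·log₁₀(t₂/t₁) ⇒ log₁₀(t₂/t₁) = S_s·(1+e_p)/(C_α·H).
log₁₀(t₂/t₁) = 0.048 × (1+0.52) / (0.029×6.8) = 0.37
t₂ = t₁ × 10^0.37 = 2.9 × 2.344 = 6.798 years

t₂ ≈ 6.8 years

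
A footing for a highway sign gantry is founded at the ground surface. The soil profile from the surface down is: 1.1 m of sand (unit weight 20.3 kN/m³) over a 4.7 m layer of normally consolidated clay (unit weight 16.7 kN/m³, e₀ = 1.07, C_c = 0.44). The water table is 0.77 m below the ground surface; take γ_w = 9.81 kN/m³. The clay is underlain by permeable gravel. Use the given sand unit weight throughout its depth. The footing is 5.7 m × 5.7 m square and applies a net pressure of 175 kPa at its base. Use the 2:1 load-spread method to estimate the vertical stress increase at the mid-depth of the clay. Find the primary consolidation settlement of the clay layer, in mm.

Mid-depth of clay below the ground surface: z = 1.1 + 4.7/2 = 3.45 m.
Total vertical stress at mid-clay: σ_v = 20.3×1.1 + 16.7×2.35 = 61.575 kPa.
Pore pressure: u = 9.81×(3.45 − 0.77) = 26.291 kPa.
Initial effective stress: σ'_0 = σ_v − u = 61.575 − 26.291 = 35.284 kPa.
Stress increase at mid-clay by the 2:1 spreading method:
Δσ = qBL/((B+z)(L+z)) = 175×5.7×5.7/((5.7+3.45)(5.7+3.45)) = 67.912 kPa
Final effective stress: σ'_f = σ'_0 + Δσ = 35.284 + 67.912 = 103.2 kPa.
Normally consolidated clay, so the full stress increment lies on the virgin compression line:
S_c = C_c·H/(1+e₀)·log₁₀(σ'_f/σ'_0) = 0.44×4.7/(1+1.07)×log₁₀(103.2/35.284)
    = 0.99903 × 0.4661 = 0.4656 m

S_c ≈ 466 mm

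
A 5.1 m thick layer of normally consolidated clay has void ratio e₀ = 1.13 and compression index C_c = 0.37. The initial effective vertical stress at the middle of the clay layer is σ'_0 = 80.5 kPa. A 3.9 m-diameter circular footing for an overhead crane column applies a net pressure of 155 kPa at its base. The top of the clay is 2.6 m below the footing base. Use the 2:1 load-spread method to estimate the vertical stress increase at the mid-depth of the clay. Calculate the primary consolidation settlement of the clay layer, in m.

S_c ≈ 0.118 m

Mid-depth of clay below the footing base: z = 2.6 + 5.1/2 = 5.15 m.
Stress increase at mid-clay by the 2:1 spreading method:
Δσ ≈ qD²/(D+z)² = 155×3.9²/(3.9+5.15)² = 28.785 kPa
Final effective stress: σ'_f = σ'_0 + Δσ = 80.5 + 28.785 = 109.28 kPa.
Normally consolidated clay, so the full stress increment lies on the virgin compression line:
S_c = C_c·H/(1+e₀)·log₁₀(σ'_f/σ'_0) = 0.37×5.1/(1+1.13)×log₁₀(109.28/80.5)
    = 0.88592 × 0.13274 = 0.1176 m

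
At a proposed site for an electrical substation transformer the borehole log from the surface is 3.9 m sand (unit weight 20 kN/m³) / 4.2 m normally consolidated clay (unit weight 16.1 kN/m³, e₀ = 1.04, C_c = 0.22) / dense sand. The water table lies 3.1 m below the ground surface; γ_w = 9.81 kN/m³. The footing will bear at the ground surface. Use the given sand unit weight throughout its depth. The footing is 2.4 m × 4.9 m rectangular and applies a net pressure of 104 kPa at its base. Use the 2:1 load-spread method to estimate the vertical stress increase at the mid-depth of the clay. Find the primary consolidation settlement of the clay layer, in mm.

Mid-depth of clay below the ground surface: z = 3.9 + 4.2/2 = 6 m.
Total vertical stress at mid-clay: σ_v = 20×3.9 + 16.1×2.1 = 111.81 kPa.
Pore pressure: u = 9.81×(6 − 3.1) = 28.449 kPa.
Initial effective stress: σ'_0 = σ_v − u = 111.81 − 28.449 = 83.361 kPa.
Stress increase at mid-clay by the 2:1 spreading method:
Δσ = qBL/((B+z)(L+z)) = 104×2.4×4.9/((2.4+6)(4.9+6)) = 13.358 kPa
Final effective stress: σ'_f = σ'_0 + Δσ = 83.361 + 13.358 = 96.719 kPa.
Normally consolidated clay, so the full stress increment lies on the virgin compression line:
S_c = C_c·H/(1+e₀)·log₁₀(σ'_f/σ'_0) = 0.22×4.2/(1+1.04)×log₁₀(96.719/83.361)
    = 0.45294 × 0.064549 = 0.02924 m

S_c ≈ 29.2 mm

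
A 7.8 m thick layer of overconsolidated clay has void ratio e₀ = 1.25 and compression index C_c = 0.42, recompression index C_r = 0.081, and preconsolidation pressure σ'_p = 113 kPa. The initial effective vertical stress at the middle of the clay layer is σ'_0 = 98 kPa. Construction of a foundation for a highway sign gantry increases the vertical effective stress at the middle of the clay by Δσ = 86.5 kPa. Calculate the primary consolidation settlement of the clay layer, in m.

S_c ≈ 0.327 m

Final effective stress: σ'_f = 98 + 86.5 = 184.5 kPa.
σ'_f = 184.5 > σ'_p = 113 kPa, so the stress path crosses the preconsolidation pressure — recompression up to σ'_p, then virgin compression beyond:
S_c = H/(1+e₀)·[C_r·log₁₀(σ'_p/σ'_0) + C_c·log₁₀(σ'_f/σ'_p)]
    = 7.8/2.25 × [0.081×log₁₀(113/98) + 0.42×log₁₀(184.5/113)]
    = 3.4667 × [0.00501 + 0.089426] = 0.3274 m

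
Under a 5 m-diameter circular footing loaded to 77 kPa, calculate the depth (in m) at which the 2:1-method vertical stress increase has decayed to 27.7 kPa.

z ≈ 3.34 m

2:1 spreading — at depth z the loaded area has grown by z in each plan dimension:
qD²/(D+z)² = Δσ_z ⇒ z = D(√(q/Δσ_z) − 1) = 5×(√(77/27.7) − 1) = 3.336 m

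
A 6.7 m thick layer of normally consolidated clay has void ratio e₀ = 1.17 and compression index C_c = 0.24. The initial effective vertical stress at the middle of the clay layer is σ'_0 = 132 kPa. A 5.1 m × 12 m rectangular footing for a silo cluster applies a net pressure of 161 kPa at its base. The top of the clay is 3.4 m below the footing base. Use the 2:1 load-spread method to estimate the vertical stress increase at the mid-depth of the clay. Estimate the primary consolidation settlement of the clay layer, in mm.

S_c ≈ 93.2 mm

Mid-depth of clay below the footing base: z = 3.4 + 6.7/2 = 6.75 m.
Stress increase at mid-clay by the 2:1 spreading method:
Δσ = qBL/((B+z)(L+z)) = 161×5.1×12/((5.1+6.75)(12+6.75)) = 44.346 kPa
Final effective stress: σ'_f = σ'_0 + Δσ = 132 + 44.346 = 176.35 kPa.
Normally consolidated clay, so the full stress increment lies on the virgin compression line:
S_c = C_c·H/(1+e₀)·log₁₀(σ'_f/σ'_0) = 0.24×6.7/(1+1.17)×log₁₀(176.35/132)
    = 0.74101 × 0.1258 = 0.09322 m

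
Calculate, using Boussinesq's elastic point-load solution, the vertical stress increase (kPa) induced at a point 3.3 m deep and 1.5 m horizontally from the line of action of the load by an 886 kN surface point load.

Δσ_z ≈ 24.3 kPa

Boussinesq vertical stress below a point load on an elastic half-space:
Δσ_z = 3P/(2πz²) · [1 + (r/z)²]^(−5/2)
r/z = 1.5/3.3 = 0.45455; [1+(r/z)²]^(−5/2) = 0.62529.
Δσ_z = 3×886/(2π×3.3²) × 0.62529 = 38.846 × 0.62529 = 24.29 kPa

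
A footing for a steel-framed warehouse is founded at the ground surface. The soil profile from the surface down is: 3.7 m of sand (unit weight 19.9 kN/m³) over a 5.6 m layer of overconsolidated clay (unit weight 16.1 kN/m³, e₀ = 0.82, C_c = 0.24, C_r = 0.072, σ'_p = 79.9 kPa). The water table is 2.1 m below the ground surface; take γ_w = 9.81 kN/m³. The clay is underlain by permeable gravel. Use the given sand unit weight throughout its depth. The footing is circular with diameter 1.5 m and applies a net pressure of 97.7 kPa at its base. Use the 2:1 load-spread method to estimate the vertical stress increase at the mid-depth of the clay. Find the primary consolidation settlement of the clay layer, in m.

Mid-depth of clay below the ground surface: z = 3.7 + 5.6/2 = 6.5 m.
Total vertical stress at mid-clay: σ_v = 19.9×3.7 + 16.1×2.8 = 118.71 kPa.
Pore pressure: u = 9.81×(6.5 − 2.1) = 43.164 kPa.
Initial effective stress: σ'_0 = σ_v − u = 118.71 − 43.164 = 75.546 kPa.
Stress increase at mid-clay by the 2:1 spreading method:
Δσ ≈ qD²/(D+z)² = 97.7×1.5²/(1.5+6.5)² = 3.4348 kPa
Final effective stress: σ'_f = 75.546 + 3.4348 = 78.981 kPa.
σ'_f = 78.981 ≤ σ'_p = 79.9 kPa, so the clay remains overconsolidated and only the recompression index applies:
S_c = C_r·H/(1+e₀)·log₁₀(σ'_f/σ'_0) = 0.072×5.6/1.82×log₁₀(78.981/75.546)
    = 0.22154 × 0.019311 = 0.004278 m

S_c ≈ 0.00428 m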